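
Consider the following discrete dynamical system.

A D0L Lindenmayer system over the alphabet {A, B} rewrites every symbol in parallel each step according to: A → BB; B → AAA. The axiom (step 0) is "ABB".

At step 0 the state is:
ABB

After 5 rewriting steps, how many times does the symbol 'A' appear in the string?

t=0: ABB
t=1: BBAAAAAA
t=2: AAAAAABBBBBBBBBBBB
t=3: BBBBBBBBBBBBAAAAAAAAAAAAAAAAAAAAAAAAAAAAAAAAAAAA
t=4: AAAAAAAAAAAAAAAAAAAAAAAAAAAAAAAAAAAABBBBBBBBBBBBBBBBBBBBBBBBBBBBBBBBBBBBBBBBBBBBBBBBBBBBBBBBBBBBBBBBBBBBBBBB
t=5: BBBBBBBBBBBBBBBBBBBBBBBBBBBBBBBBBBBBBBBBBBBBBBBBBBBBBBBBBB…AAAAAAAAAAAAAAAAAAAAAAAAAAAAAAAAAAAAAAAAAAAAAAAAAAAAAAAAAA  (len 288)

216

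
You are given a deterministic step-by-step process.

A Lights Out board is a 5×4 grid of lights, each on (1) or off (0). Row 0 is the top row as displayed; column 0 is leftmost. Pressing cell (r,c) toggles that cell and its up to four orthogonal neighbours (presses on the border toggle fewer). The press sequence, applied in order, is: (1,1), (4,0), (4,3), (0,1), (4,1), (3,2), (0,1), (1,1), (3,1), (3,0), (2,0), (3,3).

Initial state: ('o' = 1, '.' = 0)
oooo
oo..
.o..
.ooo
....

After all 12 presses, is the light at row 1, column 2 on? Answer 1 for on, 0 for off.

0

t=0: oooo
oo..
.o..
.ooo
....
t=1: o.oo
..o.
....
.ooo
....
t=2: o.oo
..o.
....
oooo
oo..
t=3: o.oo
..o.
....
ooo.
oooo
t=4: .o.o
.oo.
....
ooo.
oooo
t=5: .o.o
.oo.
....
o.o.
...o
t=6: .o.o
.oo.
..o.
oo.o
..oo
t=7: o.oo
..o.
..o.
oo.o
..oo
t=8: oooo
oo..
.oo.
oo.o
..oo
t=9: oooo
oo..
..o.
..oo
.ooo
t=10: oooo
oo..
o.o.
oooo
oooo
t=11: oooo
.o..
.oo.
.ooo
oooo
t=12: oooo
.o..
.ooo
.o..
ooo.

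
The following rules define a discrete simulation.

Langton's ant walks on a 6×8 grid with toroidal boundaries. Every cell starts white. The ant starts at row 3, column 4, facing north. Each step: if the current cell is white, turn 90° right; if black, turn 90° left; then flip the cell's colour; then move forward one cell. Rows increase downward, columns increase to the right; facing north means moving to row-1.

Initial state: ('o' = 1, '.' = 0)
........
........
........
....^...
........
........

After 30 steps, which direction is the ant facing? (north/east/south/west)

north

step 0: ........
........
........
....^...
........
........
step 1: ........
........
........
....o>..
........
........
step 2: ........
........
........
....oo..
.....v..
........
step 3: ........
........
........
....oo..
....<o..
........
step 4: ........
........
........
....^o..
....oo..
........
step 5: ........
........
........
...<.o..
....oo..
........
step 6: ........
........
...^....
...o.o..
....oo..
........
step 7: ........
........
...o>...
...o.o..
....oo..
........
step 8: ........
........
...oo...
...ovo..
....oo..
........
step 9: ........
........
...oo...
...<oo..
....oo..
........
step 10: ........
........
...oo...
....oo..
...voo..
........
step 11: ........
........
...oo...
....oo..
..<ooo..
........
step 12: ........
........
...oo...
..^.oo..
..oooo..
........
step 13: ........
........
...oo...
..o>oo..
..oooo..
........
step 14: ........
........
...oo...
..oooo..
..ovoo..
........
step 15: ........
........
...oo...
..oooo..
..o.>o..
........
step 16: ........
........
...oo...
..oo^o..
..o..o..
........
step 17: ........
........
...oo...
..o<.o..
..o..o..
........
step 18: ........
........
...oo...
..o..o..
..ov.o..
........
step 19: ........
........
...oo...
..o..o..
..<o.o..
........
step 20: ........
........
...oo...
..o..o..
...o.o..
..v.....
step 21: ........
........
...oo...
..o..o..
...o.o..
.<o.....
step 22: ........
........
...oo...
..o..o..
.^.o.o..
.oo.....
step 23: ........
........
...oo...
..o..o..
.o>o.o..
.oo.....
step 24: ........
........
...oo...
..o..o..
.ooo.o..
.ov.....
step 25: ........
........
...oo...
..o..o..
.ooo.o..
.o.>....
step 26: ...v....
........
...oo...
..o..o..
.ooo.o..
.o.o....
step 27: ..<o....
........
...oo...
..o..o..
.ooo.o..
.o.o....
step 28: ..oo....
........
...oo...
..o..o..
.ooo.o..
.o^o....
step 29: ..oo....
........
...oo...
..o..o..
.ooo.o..
.oo>....
step 30: ..oo....
........
...oo...
..o..o..
.oo^.o..
.oo.....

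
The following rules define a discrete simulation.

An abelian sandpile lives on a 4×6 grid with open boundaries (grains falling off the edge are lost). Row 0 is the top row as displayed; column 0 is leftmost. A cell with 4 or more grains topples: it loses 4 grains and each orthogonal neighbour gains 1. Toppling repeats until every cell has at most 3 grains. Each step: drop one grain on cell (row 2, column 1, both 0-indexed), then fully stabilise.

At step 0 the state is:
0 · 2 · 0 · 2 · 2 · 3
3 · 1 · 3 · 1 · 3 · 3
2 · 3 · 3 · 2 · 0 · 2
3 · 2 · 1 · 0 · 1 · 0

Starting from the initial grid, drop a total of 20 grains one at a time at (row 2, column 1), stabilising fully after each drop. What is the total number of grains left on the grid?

42

k=0  0 · 2 · 0 · 2 · 2 · 3
3 · 1 · 3 · 1 · 3 · 3
2 · 3 · 3 · 2 · 0 · 2
3 · 2 · 1 · 0 · 1 · 0
k=1  0 · 2 · 1 · 2 · 2 · 3
3 · 3 · 0 · 2 · 3 · 3
3 · 1 · 1 · 3 · 0 · 2
3 · 3 · 2 · 0 · 1 · 0
k=2  0 · 2 · 1 · 2 · 2 · 3
3 · 3 · 0 · 2 · 3 · 3
3 · 2 · 1 · 3 · 0 · 2
3 · 3 · 2 · 0 · 1 · 0
k=3  0 · 2 · 1 · 2 · 2 · 3
3 · 3 · 0 · 2 · 3 · 3
3 · 3 · 1 · 3 · 0 · 2
3 · 3 · 2 · 0 · 1 · 0
k=4  1 · 3 · 1 · 2 · 2 · 3
1 · 1 · 1 · 2 · 3 · 3
2 · 3 · 2 · 3 · 0 · 2
1 · 1 · 3 · 0 · 1 · 0
k=5  1 · 3 · 1 · 2 · 2 · 3
1 · 2 · 1 · 2 · 3 · 3
3 · 0 · 3 · 3 · 0 · 2
1 · 2 · 3 · 0 · 1 · 0
k=6  1 · 3 · 1 · 2 · 2 · 3
1 · 2 · 1 · 2 · 3 · 3
3 · 1 · 3 · 3 · 0 · 2
1 · 2 · 3 · 0 · 1 · 0
k=7  1 · 3 · 1 · 2 · 2 · 3
1 · 2 · 1 · 2 · 3 · 3
3 · 2 · 3 · 3 · 0 · 2
1 · 2 · 3 · 0 · 1 · 0
k=8  1 · 3 · 1 · 2 · 2 · 3
1 · 2 · 1 · 2 · 3 · 3
3 · 3 · 3 · 3 · 0 · 2
1 · 2 · 3 · 0 · 1 · 0
k=9  1 · 3 · 1 · 2 · 2 · 3
2 · 3 · 2 · 3 · 3 · 3
0 · 3 · 2 · 0 · 1 · 2
3 · 0 · 1 · 2 · 1 · 0
k=10  2 · 0 · 2 · 2 · 2 · 3
3 · 1 · 3 · 3 · 3 · 3
1 · 1 · 3 · 0 · 1 · 2
3 · 1 · 1 · 2 · 1 · 0
k=11  2 · 0 · 2 · 2 · 2 · 3
3 · 1 · 3 · 3 · 3 · 3
1 · 2 · 3 · 0 · 1 · 2
3 · 1 · 1 · 2 · 1 · 0
k=12  2 · 0 · 2 · 2 · 2 · 3
3 · 1 · 3 · 3 · 3 · 3
1 · 3 · 3 · 0 · 1 · 2
3 · 1 · 1 · 2 · 1 · 0
k=13  2 · 1 · 0 · 1 · 1 · 1
3 · 3 · 2 · 2 · 2 · 1
2 · 1 · 1 · 2 · 2 · 3
3 · 2 · 2 · 2 · 1 · 0
k=14  2 · 1 · 0 · 1 · 1 · 1
3 · 3 · 2 · 2 · 2 · 1
2 · 2 · 1 · 2 · 2 · 3
3 · 2 · 2 · 2 · 1 · 0
k=15  2 · 1 · 0 · 1 · 1 · 1
3 · 3 · 2 · 2 · 2 · 1
2 · 3 · 1 · 2 · 2 · 3
3 · 2 · 2 · 2 · 1 · 0
k=16  3 · 2 · 0 · 1 · 1 · 1
1 · 1 · 3 · 2 · 2 · 1
1 · 3 · 2 · 2 · 2 · 3
1 · 0 · 3 · 2 · 1 · 0
k=17  3 · 2 · 0 · 1 · 1 · 1
1 · 2 · 3 · 2 · 2 · 1
2 · 0 · 3 · 2 · 2 · 3
1 · 1 · 3 · 2 · 1 · 0
k=18  3 · 2 · 0 · 1 · 1 · 1
1 · 2 · 3 · 2 · 2 · 1
2 · 1 · 3 · 2 · 2 · 3
1 · 1 · 3 · 2 · 1 · 0
k=19  3 · 2 · 0 · 1 · 1 · 1
1 · 2 · 3 · 2 · 2 · 1
2 · 2 · 3 · 2 · 2 · 3
1 · 1 · 3 · 2 · 1 · 0
k=20  3 · 2 · 0 · 1 · 1 · 1
1 · 2 · 3 · 2 · 2 · 1
2 · 3 · 3 · 2 · 2 · 3
1 · 1 · 3 · 2 · 1 · 0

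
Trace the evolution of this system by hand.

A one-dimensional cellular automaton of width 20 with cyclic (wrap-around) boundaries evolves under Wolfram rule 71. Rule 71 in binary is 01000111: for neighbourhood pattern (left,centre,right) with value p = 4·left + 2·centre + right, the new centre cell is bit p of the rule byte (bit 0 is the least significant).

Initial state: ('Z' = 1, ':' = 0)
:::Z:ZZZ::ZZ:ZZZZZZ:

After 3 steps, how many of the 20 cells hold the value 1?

t=0: :::Z:ZZZ::ZZ:ZZZZZZ:
t=1: ZZZZ:::Z:Z:Z::::::Z:
t=2: :::Z:ZZZ:Z:Z:ZZZZZZ:
t=3: ZZZZ:::Z:Z:Z::::::Z:

8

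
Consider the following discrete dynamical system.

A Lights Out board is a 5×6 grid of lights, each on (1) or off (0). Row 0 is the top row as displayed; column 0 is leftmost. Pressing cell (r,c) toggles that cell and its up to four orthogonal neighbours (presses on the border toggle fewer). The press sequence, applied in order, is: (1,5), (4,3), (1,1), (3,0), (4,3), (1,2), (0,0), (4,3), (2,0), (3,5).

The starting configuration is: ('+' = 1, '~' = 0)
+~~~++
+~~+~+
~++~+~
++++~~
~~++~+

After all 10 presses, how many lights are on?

11

0) +~~~++
+~~+~+
~++~+~
++++~~
~~++~+
1) +~~~+~
+~~++~
~++~++
++++~~
~~++~+
2) +~~~+~
+~~++~
~++~++
+++~~~
~~~~++
3) ++~~+~
~++++~
~~+~++
+++~~~
~~~~++
4) ++~~+~
~++++~
+~+~++
~~+~~~
+~~~++
5) ++~~+~
~++++~
+~+~++
~~++~~
+~++~+
6) +++~+~
~~~~+~
+~~~++
~~++~~
+~++~+
7) ~~+~+~
+~~~+~
+~~~++
~~++~~
+~++~+
8) ~~+~+~
+~~~+~
+~~~++
~~+~~~
+~~~++
9) ~~+~+~
~~~~+~
~+~~++
+~+~~~
+~~~++
10) ~~+~+~
~~~~+~
~+~~+~
+~+~++
+~~~+~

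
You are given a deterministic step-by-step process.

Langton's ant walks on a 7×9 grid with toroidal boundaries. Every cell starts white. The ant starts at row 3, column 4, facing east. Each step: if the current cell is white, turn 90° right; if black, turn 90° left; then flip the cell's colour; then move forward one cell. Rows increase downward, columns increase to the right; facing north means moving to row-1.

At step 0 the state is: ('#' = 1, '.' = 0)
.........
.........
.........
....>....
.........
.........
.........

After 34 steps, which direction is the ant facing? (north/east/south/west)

k=0  .........
.........
.........
....>....
.........
.........
.........
k=1  .........
.........
.........
....#....
....v....
.........
.........
k=2  .........
.........
.........
....#....
...<#....
.........
.........
k=3  .........
.........
.........
...^#....
...##....
.........
.........
k=4  .........
.........
.........
...#>....
...##....
.........
.........
k=5  .........
.........
....^....
...#.....
...##....
.........
.........
k=6  .........
.........
....#>...
...#.....
...##....
.........
.........
k=7  .........
.........
....##...
...#.v...
...##....
.........
.........
k=8  .........
.........
....##...
...#<#...
...##....
.........
.........
k=9  .........
.........
....^#...
...###...
...##....
.........
.........
k=10  .........
.........
...<.#...
...###...
...##....
.........
.........
k=11  .........
...^.....
...#.#...
...###...
...##....
.........
.........
k=12  .........
...#>....
...#.#...
...###...
...##....
.........
.........
k=13  .........
...##....
...#v#...
...###...
...##....
.........
.........
k=14  .........
...##....
...<##...
...###...
...##....
.........
.........
k=15  .........
...##....
....##...
...v##...
...##....
.........
.........
k=16  .........
...##....
....##...
....>#...
...##....
.........
.........
k=17  .........
...##....
....^#...
.....#...
...##....
.........
.........
k=18  .........
...##....
...<.#...
.....#...
...##....
.........
.........
k=19  .........
...^#....
...#.#...
.....#...
...##....
.........
.........
k=20  .........
..<.#....
...#.#...
.....#...
...##....
.........
.........
k=21  ..^......
..#.#....
...#.#...
.....#...
...##....
.........
.........
k=22  ..#>.....
..#.#....
...#.#...
.....#...
...##....
.........
.........
k=23  ..##.....
..#v#....
...#.#...
.....#...
...##....
.........
.........
k=24  ..##.....
..<##....
...#.#...
.....#...
...##....
.........
.........
k=25  ..##.....
...##....
..v#.#...
.....#...
...##....
.........
.........
k=26  ..##.....
...##....
.<##.#...
.....#...
...##....
.........
.........
k=27  ..##.....
.^.##....
.###.#...
.....#...
...##....
.........
.........
k=28  ..##.....
.#>##....
.###.#...
.....#...
...##....
.........
.........
k=29  ..##.....
.####....
.#v#.#...
.....#...
...##....
.........
.........
k=30  ..##.....
.####....
.#.>.#...
.....#...
...##....
.........
.........
k=31  ..##.....
.##^#....
.#...#...
.....#...
...##....
.........
.........
k=32  ..##.....
.#<.#....
.#...#...
.....#...
...##....
.........
.........
k=33  ..##.....
.#..#....
.#v..#...
.....#...
...##....
.........
.........
k=34  ..##.....
.#..#....
.<#..#...
.....#...
...##....
.........
.........

west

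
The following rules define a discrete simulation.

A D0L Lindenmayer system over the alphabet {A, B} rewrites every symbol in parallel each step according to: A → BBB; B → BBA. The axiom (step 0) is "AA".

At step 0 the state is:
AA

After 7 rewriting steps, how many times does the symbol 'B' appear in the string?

3282

step 0: AA
step 1: BBBBBB
step 2: BBABBABBABBABBABBA
step 3: BBABBABBBBBABBABBBBBABBABBBBBABBABBBBBABBABBBBBABBABBB
step 4: BBABBABBBBBABBABBBBBABBABBABBABBABBBBBABBABBBBBABBABBABBAB…ABBABBABBABBBBBABBABBBBBABBABBABBABBABBBBBABBABBBBBABBABBA  (len 162)
step 5: BBABBABBBBBABBABBBBBABBABBABBABBABBBBBABBABBBBBABBABBABBAB…ABBABBABBABBBBBABBABBBBBABBABBABBABBABBBBBABBABBBBBABBABBB  (len 486)
step 6: BBABBABBBBBABBABBBBBABBABBABBABBABBBBBABBABBBBBABBABBABBAB…ABBABBABBABBBBBABBABBBBBABBABBABBABBABBBBBABBABBBBBABBABBA  (len 1458)
step 7: BBABBABBBBBABBABBBBBABBABBABBABBABBBBBABBABBBBBABBABBABBAB…ABBABBABBABBBBBABBABBBBBABBABBABBABBABBBBBABBABBBBBABBABBB  (len 4374)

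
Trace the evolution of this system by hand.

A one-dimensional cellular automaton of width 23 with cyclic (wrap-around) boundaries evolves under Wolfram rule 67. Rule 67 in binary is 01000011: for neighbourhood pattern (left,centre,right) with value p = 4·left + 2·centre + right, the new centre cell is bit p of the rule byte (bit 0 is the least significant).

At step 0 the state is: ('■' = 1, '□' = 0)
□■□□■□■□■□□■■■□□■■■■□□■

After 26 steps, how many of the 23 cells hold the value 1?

k=0  □■□□■□■□■□□■■■□□■■■■□□■
k=1  □□□■□□□□□□■□□■□■□□□■□■□
k=2  ■■■□□■■■■■□□■□□□□■■□□□□
k=3  □□■□■□□□□■□■□□■■■□■□■■■
k=4  □■□□□□■■■□□□□■□□■□□□□□■
k=5  □□□■■■□□■□■■■□□■□□■■■■□
k=6  ■■■□□■□■□□□□■□■□□■□□□■□
k=7  □□■□■□□□□■■■□□□□■□□■■□□
k=8  ■■□□□□■■■□□■□■■■□□■□■□■
k=9  □■□■■■□□■□■□□□□■□■□□□□□
k=10  ■□□□□■□■□□□□■■■□□□□■■■■
k=11  ■□■■■□□□□■■■□□■□■■■□□□□
k=12  □□□□■□■■■□□■□■□□□□■□■■■
k=13  □■■■□□□□■□■□□□□■■■□□□□■
k=14  □□□■□■■■□□□□■■■□□■□■■■□
k=15  ■■■□□□□■□■■■□□■□■□□□□■□
k=16  □□■□■■■□□□□■□■□□□□■■■□□
k=17  ■■□□□□■□■■■□□□□■■■□□■□■
k=18  □■□■■■□□□□■□■■■□□■□■□□□
k=19  ■□□□□■□■■■□□□□■□■□□□□■■
k=20  ■□■■■□□□□■□■■■□□□□■■■□□
k=21  □□□□■□■■■□□□□■□■■■□□■□■
k=22  □■■■□□□□■□■■■□□□□■□■□□□
k=23  ■□□■□■■■□□□□■□■■■□□□□■■
k=24  ■□■□□□□■□■■■□□□□■□■■■□□
k=25  □□□□■■■□□□□■□■■■□□□□■□■
k=26  □■■■□□■□■■■□□□□■□■■■□□□

11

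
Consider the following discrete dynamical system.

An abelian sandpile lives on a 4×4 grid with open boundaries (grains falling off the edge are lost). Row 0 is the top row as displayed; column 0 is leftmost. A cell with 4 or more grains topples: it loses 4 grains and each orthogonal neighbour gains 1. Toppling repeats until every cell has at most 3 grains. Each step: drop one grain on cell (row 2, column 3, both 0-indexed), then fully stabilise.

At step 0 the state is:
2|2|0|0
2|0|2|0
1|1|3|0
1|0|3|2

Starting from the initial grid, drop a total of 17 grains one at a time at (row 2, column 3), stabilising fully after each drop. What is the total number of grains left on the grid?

25

t=0: 2|2|0|0
2|0|2|0
1|1|3|0
1|0|3|2
t=1: 2|2|0|0
2|0|2|0
1|1|3|1
1|0|3|2
t=2: 2|2|0|0
2|0|2|0
1|1|3|2
1|0|3|2
t=3: 2|2|0|0
2|0|2|0
1|1|3|3
1|0|3|2
t=4: 2|2|0|0
2|0|3|1
1|2|1|2
1|1|1|0
t=5: 2|2|0|0
2|0|3|1
1|2|1|3
1|1|1|0
t=6: 2|2|0|0
2|0|3|2
1|2|2|0
1|1|1|1
t=7: 2|2|0|0
2|0|3|2
1|2|2|1
1|1|1|1
t=8: 2|2|0|0
2|0|3|2
1|2|2|2
1|1|1|1
t=9: 2|2|0|0
2|0|3|2
1|2|2|3
1|1|1|1
t=10: 2|2|0|0
2|0|3|3
1|2|3|0
1|1|1|2
t=11: 2|2|0|0
2|0|3|3
1|2|3|1
1|1|1|2
t=12: 2|2|0|0
2|0|3|3
1|2|3|2
1|1|1|2
t=13: 2|2|0|0
2|0|3|3
1|2|3|3
1|1|1|2
t=14: 2|2|1|1
2|1|1|1
1|3|1|2
1|1|2|3
t=15: 2|2|1|1
2|1|1|1
1|3|1|3
1|1|2|3
t=16: 2|2|1|1
2|1|1|2
1|3|2|1
1|1|3|0
t=17: 2|2|1|1
2|1|1|2
1|3|2|2
1|1|3|0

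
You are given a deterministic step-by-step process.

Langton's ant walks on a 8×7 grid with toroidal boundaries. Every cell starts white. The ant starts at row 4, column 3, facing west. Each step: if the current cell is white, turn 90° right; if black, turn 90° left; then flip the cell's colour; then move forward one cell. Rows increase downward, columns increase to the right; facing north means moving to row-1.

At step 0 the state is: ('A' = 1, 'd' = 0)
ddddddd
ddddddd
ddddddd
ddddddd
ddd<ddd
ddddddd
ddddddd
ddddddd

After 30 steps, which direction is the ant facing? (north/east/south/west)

west

[0] ddddddd
ddddddd
ddddddd
ddddddd
ddd<ddd
ddddddd
ddddddd
ddddddd
[1] ddddddd
ddddddd
ddddddd
ddd^ddd
dddAddd
ddddddd
ddddddd
ddddddd
[2] ddddddd
ddddddd
ddddddd
dddA>dd
dddAddd
ddddddd
ddddddd
ddddddd
[3] ddddddd
ddddddd
ddddddd
dddAAdd
dddAvdd
ddddddd
ddddddd
ddddddd
[4] ddddddd
ddddddd
ddddddd
dddAAdd
ddd<Add
ddddddd
ddddddd
ddddddd
[5] ddddddd
ddddddd
ddddddd
dddAAdd
ddddAdd
dddvddd
ddddddd
ddddddd
[6] ddddddd
ddddddd
ddddddd
dddAAdd
ddddAdd
dd<Addd
ddddddd
ddddddd
[7] ddddddd
ddddddd
ddddddd
dddAAdd
dd^dAdd
ddAAddd
ddddddd
ddddddd
[8] ddddddd
ddddddd
ddddddd
dddAAdd
ddA>Add
ddAAddd
ddddddd
ddddddd
[9] ddddddd
ddddddd
ddddddd
dddAAdd
ddAAAdd
ddAvddd
ddddddd
ddddddd
[10] ddddddd
ddddddd
ddddddd
dddAAdd
ddAAAdd
ddAd>dd
ddddddd
ddddddd
[11] ddddddd
ddddddd
ddddddd
dddAAdd
ddAAAdd
ddAdAdd
ddddvdd
ddddddd
[12] ddddddd
ddddddd
ddddddd
dddAAdd
ddAAAdd
ddAdAdd
ddd<Add
ddddddd
[13] ddddddd
ddddddd
ddddddd
dddAAdd
ddAAAdd
ddA^Add
dddAAdd
ddddddd
[14] ddddddd
ddddddd
ddddddd
dddAAdd
ddAAAdd
ddAA>dd
dddAAdd
ddddddd
[15] ddddddd
ddddddd
ddddddd
dddAAdd
ddAA^dd
ddAAddd
dddAAdd
ddddddd
[16] ddddddd
ddddddd
ddddddd
dddAAdd
ddA<ddd
ddAAddd
dddAAdd
ddddddd
[17] ddddddd
ddddddd
ddddddd
dddAAdd
ddAdddd
ddAvddd
dddAAdd
ddddddd
[18] ddddddd
ddddddd
ddddddd
dddAAdd
ddAdddd
ddAd>dd
dddAAdd
ddddddd
[19] ddddddd
ddddddd
ddddddd
dddAAdd
ddAdddd
ddAdAdd
dddAvdd
ddddddd
[20] ddddddd
ddddddd
ddddddd
dddAAdd
ddAdddd
ddAdAdd
dddAd>d
ddddddd
[21] ddddddd
ddddddd
ddddddd
dddAAdd
ddAdddd
ddAdAdd
dddAdAd
dddddvd
[22] ddddddd
ddddddd
ddddddd
dddAAdd
ddAdddd
ddAdAdd
dddAdAd
dddd<Ad
[23] ddddddd
ddddddd
ddddddd
dddAAdd
ddAdddd
ddAdAdd
dddA^Ad
ddddAAd
[24] ddddddd
ddddddd
ddddddd
dddAAdd
ddAdddd
ddAdAdd
dddAA>d
ddddAAd
[25] ddddddd
ddddddd
ddddddd
dddAAdd
ddAdddd
ddAdA^d
dddAAdd
ddddAAd
[26] ddddddd
ddddddd
ddddddd
dddAAdd
ddAdddd
ddAdAA>
dddAAdd
ddddAAd
[27] ddddddd
ddddddd
ddddddd
dddAAdd
ddAdddd
ddAdAAA
dddAAdv
ddddAAd
[28] ddddddd
ddddddd
ddddddd
dddAAdd
ddAdddd
ddAdAAA
dddAA<A
ddddAAd
[29] ddddddd
ddddddd
ddddddd
dddAAdd
ddAdddd
ddAdA^A
dddAAAA
ddddAAd
[30] ddddddd
ddddddd
ddddddd
dddAAdd
ddAdddd
ddAd<dA
dddAAAA
ddddAAd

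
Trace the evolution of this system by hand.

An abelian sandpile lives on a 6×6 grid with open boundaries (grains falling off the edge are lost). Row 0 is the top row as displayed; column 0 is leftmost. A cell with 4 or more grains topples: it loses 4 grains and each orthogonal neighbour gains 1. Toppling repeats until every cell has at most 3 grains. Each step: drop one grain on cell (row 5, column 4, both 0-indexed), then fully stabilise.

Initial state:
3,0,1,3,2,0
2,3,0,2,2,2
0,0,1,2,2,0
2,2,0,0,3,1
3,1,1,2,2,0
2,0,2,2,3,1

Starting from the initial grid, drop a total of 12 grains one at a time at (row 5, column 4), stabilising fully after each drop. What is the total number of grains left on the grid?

0) 3,0,1,3,2,0
2,3,0,2,2,2
0,0,1,2,2,0
2,2,0,0,3,1
3,1,1,2,2,0
2,0,2,2,3,1
1) 3,0,1,3,2,0
2,3,0,2,2,2
0,0,1,2,2,0
2,2,0,0,3,1
3,1,1,2,3,0
2,0,2,3,0,2
2) 3,0,1,3,2,0
2,3,0,2,2,2
0,0,1,2,2,0
2,2,0,0,3,1
3,1,1,2,3,0
2,0,2,3,1,2
3) 3,0,1,3,2,0
2,3,0,2,2,2
0,0,1,2,2,0
2,2,0,0,3,1
3,1,1,2,3,0
2,0,2,3,2,2
4) 3,0,1,3,2,0
2,3,0,2,2,2
0,0,1,2,2,0
2,2,0,0,3,1
3,1,1,2,3,0
2,0,2,3,3,2
5) 3,0,1,3,2,0
2,3,0,2,2,2
0,0,1,2,3,0
2,2,0,2,0,2
3,1,2,0,2,1
2,0,3,1,2,3
6) 3,0,1,3,2,0
2,3,0,2,2,2
0,0,1,2,3,0
2,2,0,2,0,2
3,1,2,0,2,1
2,0,3,1,3,3
7) 3,0,1,3,2,0
2,3,0,2,2,2
0,0,1,2,3,0
2,2,0,2,0,2
3,1,2,0,3,2
2,0,3,2,1,0
8) 3,0,1,3,2,0
2,3,0,2,2,2
0,0,1,2,3,0
2,2,0,2,0,2
3,1,2,0,3,2
2,0,3,2,2,0
9) 3,0,1,3,2,0
2,3,0,2,2,2
0,0,1,2,3,0
2,2,0,2,0,2
3,1,2,0,3,2
2,0,3,2,3,0
10) 3,0,1,3,2,0
2,3,0,2,2,2
0,0,1,2,3,0
2,2,0,2,1,2
3,1,2,1,0,3
2,0,3,3,1,1
11) 3,0,1,3,2,0
2,3,0,2,2,2
0,0,1,2,3,0
2,2,0,2,1,2
3,1,2,1,0,3
2,0,3,3,2,1
12) 3,0,1,3,2,0
2,3,0,2,2,2
0,0,1,2,3,0
2,2,0,2,1,2
3,1,2,1,0,3
2,0,3,3,3,1

57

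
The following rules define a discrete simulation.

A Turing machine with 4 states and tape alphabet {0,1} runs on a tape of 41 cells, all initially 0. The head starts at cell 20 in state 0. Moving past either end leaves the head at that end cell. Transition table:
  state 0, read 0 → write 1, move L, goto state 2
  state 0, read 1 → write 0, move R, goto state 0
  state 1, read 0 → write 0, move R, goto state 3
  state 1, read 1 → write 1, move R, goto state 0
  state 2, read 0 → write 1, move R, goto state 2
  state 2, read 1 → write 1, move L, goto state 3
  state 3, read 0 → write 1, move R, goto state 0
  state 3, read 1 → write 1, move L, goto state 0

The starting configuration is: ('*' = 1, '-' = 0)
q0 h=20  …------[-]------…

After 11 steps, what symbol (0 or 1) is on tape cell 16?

0) q0 h=20  …------[-]------…
1) q2 h=19  …------[-]*-----…
2) q2 h=20  …-----*[*]------…
3) q3 h=19  …------[*]*-----…
4) q0 h=18  …------[-]**----…
5) q2 h=17  …------[-]***---…
6) q2 h=18  …-----*[*]**----…
7) q3 h=17  …------[*]***---…
8) q0 h=16  …------[-]****--…
9) q2 h=15  …------[-]*****-…
10) q2 h=16  …-----*[*]****--…
11) q3 h=15  …------[*]*****-…

1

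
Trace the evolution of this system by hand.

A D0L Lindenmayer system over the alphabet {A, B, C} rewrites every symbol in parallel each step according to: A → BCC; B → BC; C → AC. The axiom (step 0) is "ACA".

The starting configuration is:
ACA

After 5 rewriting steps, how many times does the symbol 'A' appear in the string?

48

0) ACA
1) BCCACBCC
2) BCACACBCCACBCACAC
3) BCACBCCACBCCACBCACACBCCACBCACBCCACBCCAC
4) BCACBCCACBCACACBCCACBCACACBCCACBCACBCCACBCCACBCACACBCCACBCACBCCACBCACACBCCACBCACACBCCAC
5) BCACBCCACBCACACBCCACBCACBCCACBCCACBCACACBCCACBCACBCCACBCCA…CACBCCACBCACBCCACBCCACBCACACBCCACBCACBCCACBCCACBCACACBCCAC  (len 196)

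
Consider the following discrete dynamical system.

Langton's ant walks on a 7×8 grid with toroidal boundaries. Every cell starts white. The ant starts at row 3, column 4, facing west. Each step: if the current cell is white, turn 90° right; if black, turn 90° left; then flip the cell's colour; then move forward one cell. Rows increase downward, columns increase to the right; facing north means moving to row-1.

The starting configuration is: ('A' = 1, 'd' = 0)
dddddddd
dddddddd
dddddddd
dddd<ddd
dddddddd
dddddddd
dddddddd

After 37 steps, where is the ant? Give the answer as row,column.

k=0  dddddddd
dddddddd
dddddddd
dddd<ddd
dddddddd
dddddddd
dddddddd
k=1  dddddddd
dddddddd
dddd^ddd
ddddAddd
dddddddd
dddddddd
dddddddd
k=2  dddddddd
dddddddd
ddddA>dd
ddddAddd
dddddddd
dddddddd
dddddddd
k=3  dddddddd
dddddddd
ddddAAdd
ddddAvdd
dddddddd
dddddddd
dddddddd
k=4  dddddddd
dddddddd
ddddAAdd
dddd<Add
dddddddd
dddddddd
dddddddd
k=5  dddddddd
dddddddd
ddddAAdd
dddddAdd
ddddvddd
dddddddd
dddddddd
k=6  dddddddd
dddddddd
ddddAAdd
dddddAdd
ddd<Addd
dddddddd
dddddddd
k=7  dddddddd
dddddddd
ddddAAdd
ddd^dAdd
dddAAddd
dddddddd
dddddddd
k=8  dddddddd
dddddddd
ddddAAdd
dddA>Add
dddAAddd
dddddddd
dddddddd
k=9  dddddddd
dddddddd
ddddAAdd
dddAAAdd
dddAvddd
dddddddd
dddddddd
k=10  dddddddd
dddddddd
ddddAAdd
dddAAAdd
dddAd>dd
dddddddd
dddddddd
k=11  dddddddd
dddddddd
ddddAAdd
dddAAAdd
dddAdAdd
dddddvdd
dddddddd
k=12  dddddddd
dddddddd
ddddAAdd
dddAAAdd
dddAdAdd
dddd<Add
dddddddd
k=13  dddddddd
dddddddd
ddddAAdd
dddAAAdd
dddA^Add
ddddAAdd
dddddddd
k=14  dddddddd
dddddddd
ddddAAdd
dddAAAdd
dddAA>dd
ddddAAdd
dddddddd
k=15  dddddddd
dddddddd
ddddAAdd
dddAA^dd
dddAAddd
ddddAAdd
dddddddd
k=16  dddddddd
dddddddd
ddddAAdd
dddA<ddd
dddAAddd
ddddAAdd
dddddddd
k=17  dddddddd
dddddddd
ddddAAdd
dddAdddd
dddAvddd
ddddAAdd
dddddddd
k=18  dddddddd
dddddddd
ddddAAdd
dddAdddd
dddAd>dd
ddddAAdd
dddddddd
k=19  dddddddd
dddddddd
ddddAAdd
dddAdddd
dddAdAdd
ddddAvdd
dddddddd
k=20  dddddddd
dddddddd
ddddAAdd
dddAdddd
dddAdAdd
ddddAd>d
dddddddd
k=21  dddddddd
dddddddd
ddddAAdd
dddAdddd
dddAdAdd
ddddAdAd
ddddddvd
k=22  dddddddd
dddddddd
ddddAAdd
dddAdddd
dddAdAdd
ddddAdAd
ddddd<Ad
k=23  dddddddd
dddddddd
ddddAAdd
dddAdddd
dddAdAdd
ddddA^Ad
dddddAAd
k=24  dddddddd
dddddddd
ddddAAdd
dddAdddd
dddAdAdd
ddddAA>d
dddddAAd
k=25  dddddddd
dddddddd
ddddAAdd
dddAdddd
dddAdA^d
ddddAAdd
dddddAAd
k=26  dddddddd
dddddddd
ddddAAdd
dddAdddd
dddAdAA>
ddddAAdd
dddddAAd
k=27  dddddddd
dddddddd
ddddAAdd
dddAdddd
dddAdAAA
ddddAAdv
dddddAAd
k=28  dddddddd
dddddddd
ddddAAdd
dddAdddd
dddAdAAA
ddddAA<A
dddddAAd
k=29  dddddddd
dddddddd
ddddAAdd
dddAdddd
dddAdA^A
ddddAAAA
dddddAAd
k=30  dddddddd
dddddddd
ddddAAdd
dddAdddd
dddAd<dA
ddddAAAA
dddddAAd
k=31  dddddddd
dddddddd
ddddAAdd
dddAdddd
dddAdddA
ddddAvAA
dddddAAd
k=32  dddddddd
dddddddd
ddddAAdd
dddAdddd
dddAdddA
ddddAd>A
dddddAAd
k=33  dddddddd
dddddddd
ddddAAdd
dddAdddd
dddAdd^A
ddddAddA
dddddAAd
k=34  dddddddd
dddddddd
ddddAAdd
dddAdddd
dddAddA>
ddddAddA
dddddAAd
k=35  dddddddd
dddddddd
ddddAAdd
dddAddd^
dddAddAd
ddddAddA
dddddAAd
k=36  dddddddd
dddddddd
ddddAAdd
>ddAdddA
dddAddAd
ddddAddA
dddddAAd
k=37  dddddddd
dddddddd
ddddAAdd
AddAdddA
vddAddAd
ddddAddA
dddddAAd

4,0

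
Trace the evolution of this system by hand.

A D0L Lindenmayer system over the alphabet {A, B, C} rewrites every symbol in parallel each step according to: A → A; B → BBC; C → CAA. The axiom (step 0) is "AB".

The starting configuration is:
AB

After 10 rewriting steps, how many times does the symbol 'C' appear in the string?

t=0: AB
t=1: ABBC
t=2: ABBCBBCCAA
t=3: ABBCBBCCAABBCBBCCAACAAAA
t=4: ABBCBBCCAABBCBBCCAACAAAABBCBBCCAABBCBBCCAACAAAACAAAAAA
t=5: ABBCBBCCAABBCBBCCAACAAAABBCBBCCAABBCBBCCAACAAAACAAAAAABBCBBCCAABBCBBCCAACAAAABBCBBCCAABBCBBCCAACAAAACAAAAAACAAAAAAAA
t=6: ABBCBBCCAABBCBBCCAACAAAABBCBBCCAABBCBBCCAACAAAACAAAAAABBCB…CAACAAAABBCBBCCAABBCBBCCAACAAAACAAAAAACAAAAAAAACAAAAAAAAAA  (len 242)
t=7: ABBCBBCCAABBCBBCCAACAAAABBCBBCCAABBCBBCCAACAAAACAAAAAABBCB…CCAABBCBBCCAACAAAACAAAAAACAAAAAAAACAAAAAAAAAACAAAAAAAAAAAA  (len 496)
t=8: ABBCBBCCAABBCBBCCAACAAAABBCBBCCAABBCBBCCAACAAAACAAAAAABBCB…AAACAAAAAACAAAAAAAACAAAAAAAAAACAAAAAAAAAAAACAAAAAAAAAAAAAA  (len 1006)
t=9: ABBCBBCCAABBCBBCCAACAAAABBCBBCCAABBCBBCCAACAAAACAAAAAABBCB…AACAAAAAAAAAACAAAAAAAAAAAACAAAAAAAAAAAAAACAAAAAAAAAAAAAAAA  (len 2028)
t=10: ABBCBBCCAABBCBBCCAACAAAABBCBBCCAABBCBBCCAACAAAACAAAAAABBCB…AAAAAAACAAAAAAAAAAAAAACAAAAAAAAAAAAAAAACAAAAAAAAAAAAAAAAAA  (len 4074)

1023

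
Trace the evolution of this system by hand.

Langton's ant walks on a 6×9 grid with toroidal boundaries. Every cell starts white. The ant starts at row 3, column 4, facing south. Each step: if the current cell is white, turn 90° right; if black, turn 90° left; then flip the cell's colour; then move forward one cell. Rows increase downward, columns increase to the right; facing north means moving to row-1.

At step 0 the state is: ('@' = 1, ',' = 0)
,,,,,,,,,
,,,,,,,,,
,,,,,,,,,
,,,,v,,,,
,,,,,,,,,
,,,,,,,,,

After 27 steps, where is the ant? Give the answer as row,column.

0,6

[0] ,,,,,,,,,
,,,,,,,,,
,,,,,,,,,
,,,,v,,,,
,,,,,,,,,
,,,,,,,,,
[1] ,,,,,,,,,
,,,,,,,,,
,,,,,,,,,
,,,<@,,,,
,,,,,,,,,
,,,,,,,,,
[2] ,,,,,,,,,
,,,,,,,,,
,,,^,,,,,
,,,@@,,,,
,,,,,,,,,
,,,,,,,,,
[3] ,,,,,,,,,
,,,,,,,,,
,,,@>,,,,
,,,@@,,,,
,,,,,,,,,
,,,,,,,,,
[4] ,,,,,,,,,
,,,,,,,,,
,,,@@,,,,
,,,@v,,,,
,,,,,,,,,
,,,,,,,,,
[5] ,,,,,,,,,
,,,,,,,,,
,,,@@,,,,
,,,@,>,,,
,,,,,,,,,
,,,,,,,,,
[6] ,,,,,,,,,
,,,,,,,,,
,,,@@,,,,
,,,@,@,,,
,,,,,v,,,
,,,,,,,,,
[7] ,,,,,,,,,
,,,,,,,,,
,,,@@,,,,
,,,@,@,,,
,,,,<@,,,
,,,,,,,,,
[8] ,,,,,,,,,
,,,,,,,,,
,,,@@,,,,
,,,@^@,,,
,,,,@@,,,
,,,,,,,,,
[9] ,,,,,,,,,
,,,,,,,,,
,,,@@,,,,
,,,@@>,,,
,,,,@@,,,
,,,,,,,,,
[10] ,,,,,,,,,
,,,,,,,,,
,,,@@^,,,
,,,@@,,,,
,,,,@@,,,
,,,,,,,,,
[11] ,,,,,,,,,
,,,,,,,,,
,,,@@@>,,
,,,@@,,,,
,,,,@@,,,
,,,,,,,,,
[12] ,,,,,,,,,
,,,,,,,,,
,,,@@@@,,
,,,@@,v,,
,,,,@@,,,
,,,,,,,,,
[13] ,,,,,,,,,
,,,,,,,,,
,,,@@@@,,
,,,@@<@,,
,,,,@@,,,
,,,,,,,,,
[14] ,,,,,,,,,
,,,,,,,,,
,,,@@^@,,
,,,@@@@,,
,,,,@@,,,
,,,,,,,,,
[15] ,,,,,,,,,
,,,,,,,,,
,,,@<,@,,
,,,@@@@,,
,,,,@@,,,
,,,,,,,,,
[16] ,,,,,,,,,
,,,,,,,,,
,,,@,,@,,
,,,@v@@,,
,,,,@@,,,
,,,,,,,,,
[17] ,,,,,,,,,
,,,,,,,,,
,,,@,,@,,
,,,@,>@,,
,,,,@@,,,
,,,,,,,,,
[18] ,,,,,,,,,
,,,,,,,,,
,,,@,^@,,
,,,@,,@,,
,,,,@@,,,
,,,,,,,,,
[19] ,,,,,,,,,
,,,,,,,,,
,,,@,@>,,
,,,@,,@,,
,,,,@@,,,
,,,,,,,,,
[20] ,,,,,,,,,
,,,,,,^,,
,,,@,@,,,
,,,@,,@,,
,,,,@@,,,
,,,,,,,,,
[21] ,,,,,,,,,
,,,,,,@>,
,,,@,@,,,
,,,@,,@,,
,,,,@@,,,
,,,,,,,,,
[22] ,,,,,,,,,
,,,,,,@@,
,,,@,@,v,
,,,@,,@,,
,,,,@@,,,
,,,,,,,,,
[23] ,,,,,,,,,
,,,,,,@@,
,,,@,@<@,
,,,@,,@,,
,,,,@@,,,
,,,,,,,,,
[24] ,,,,,,,,,
,,,,,,^@,
,,,@,@@@,
,,,@,,@,,
,,,,@@,,,
,,,,,,,,,
[25] ,,,,,,,,,
,,,,,<,@,
,,,@,@@@,
,,,@,,@,,
,,,,@@,,,
,,,,,,,,,
[26] ,,,,,^,,,
,,,,,@,@,
,,,@,@@@,
,,,@,,@,,
,,,,@@,,,
,,,,,,,,,
[27] ,,,,,@>,,
,,,,,@,@,
,,,@,@@@,
,,,@,,@,,
,,,,@@,,,
,,,,,,,,,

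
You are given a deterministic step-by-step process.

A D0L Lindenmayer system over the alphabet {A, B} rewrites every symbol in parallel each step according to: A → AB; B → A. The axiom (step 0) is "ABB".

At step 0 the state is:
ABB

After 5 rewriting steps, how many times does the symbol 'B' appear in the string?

gen 0: ABB
gen 1: ABAA
gen 2: ABAABAB
gen 3: ABAABABAABA
gen 4: ABAABABAABAABABAAB
gen 5: ABAABABAABAABABAABABAABAABABA

11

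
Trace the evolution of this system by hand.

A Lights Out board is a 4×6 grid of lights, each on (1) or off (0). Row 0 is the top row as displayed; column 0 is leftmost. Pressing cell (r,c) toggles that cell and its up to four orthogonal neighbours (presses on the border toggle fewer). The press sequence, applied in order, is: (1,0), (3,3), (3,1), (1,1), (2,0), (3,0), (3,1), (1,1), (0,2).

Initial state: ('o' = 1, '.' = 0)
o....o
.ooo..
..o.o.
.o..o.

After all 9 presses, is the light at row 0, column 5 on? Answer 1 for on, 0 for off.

0) o....o
.ooo..
..o.o.
.o..o.
1) .....o
o.oo..
o.o.o.
.o..o.
2) .....o
o.oo..
o.ooo.
.ooo..
3) .....o
o.oo..
ooooo.
o..o..
4) .o...o
.o.o..
o.ooo.
o..o..
5) .o...o
oo.o..
.oooo.
...o..
6) .o...o
oo.o..
ooooo.
oo.o..
7) .o...o
oo.o..
o.ooo.
..oo..
8) .....o
..oo..
ooooo.
..oo..
9) .ooo.o
...o..
ooooo.
..oo..

1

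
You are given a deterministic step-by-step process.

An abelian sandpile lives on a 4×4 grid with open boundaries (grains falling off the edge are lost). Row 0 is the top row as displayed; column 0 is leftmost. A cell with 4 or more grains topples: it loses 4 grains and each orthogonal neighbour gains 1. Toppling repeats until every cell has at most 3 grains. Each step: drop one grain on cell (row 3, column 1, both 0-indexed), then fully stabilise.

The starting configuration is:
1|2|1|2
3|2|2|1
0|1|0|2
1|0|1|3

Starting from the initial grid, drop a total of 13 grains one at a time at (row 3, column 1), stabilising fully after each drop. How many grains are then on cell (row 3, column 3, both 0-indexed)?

[0] 1|2|1|2
3|2|2|1
0|1|0|2
1|0|1|3
[1] 1|2|1|2
3|2|2|1
0|1|0|2
1|1|1|3
[2] 1|2|1|2
3|2|2|1
0|1|0|2
1|2|1|3
[3] 1|2|1|2
3|2|2|1
0|1|0|2
1|3|1|3
[4] 1|2|1|2
3|2|2|1
0|2|0|2
2|0|2|3
[5] 1|2|1|2
3|2|2|1
0|2|0|2
2|1|2|3
[6] 1|2|1|2
3|2|2|1
0|2|0|2
2|2|2|3
[7] 1|2|1|2
3|2|2|1
0|2|0|2
2|3|2|3
[8] 1|2|1|2
3|2|2|1
0|3|0|2
3|0|3|3
[9] 1|2|1|2
3|2|2|1
0|3|0|2
3|1|3|3
[10] 1|2|1|2
3|2|2|1
0|3|0|2
3|2|3|3
[11] 1|2|1|2
3|2|2|1
0|3|0|2
3|3|3|3
[12] 1|2|1|2
3|3|2|1
2|0|2|3
0|3|1|0
[13] 1|2|1|2
3|3|2|1
2|1|2|3
1|0|2|0

0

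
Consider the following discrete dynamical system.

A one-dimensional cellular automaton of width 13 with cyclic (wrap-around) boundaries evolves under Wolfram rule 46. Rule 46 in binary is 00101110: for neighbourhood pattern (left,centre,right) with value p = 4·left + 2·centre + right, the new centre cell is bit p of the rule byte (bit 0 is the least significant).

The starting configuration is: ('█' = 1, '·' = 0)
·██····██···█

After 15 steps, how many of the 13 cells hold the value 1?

4

k=0  ·██····██···█
k=1  ██····██···██
k=2  ·····██···██·
k=3  ····██···██··
k=4  ···██···██···
k=5  ··██···██····
k=6  ·██···██·····
k=7  ██···██······
k=8  █···██······█
k=9  ···██······██
k=10  ··██······██·
k=11  ·██······██··
k=12  ██······██···
k=13  █······██···█
k=14  ······██···██
k=15  ·····██···██·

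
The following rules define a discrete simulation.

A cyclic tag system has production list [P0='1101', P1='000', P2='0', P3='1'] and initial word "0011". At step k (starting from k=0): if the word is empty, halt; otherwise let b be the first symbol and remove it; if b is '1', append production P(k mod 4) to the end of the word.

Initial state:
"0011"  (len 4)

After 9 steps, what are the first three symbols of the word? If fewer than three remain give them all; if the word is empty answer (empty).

gen 0: "0011"  (len 4)
gen 1: "011"  (len 3)
gen 2: "11"  (len 2)
gen 3: "10"  (len 2)
gen 4: "01"  (len 2)
gen 5: "1"  (len 1)
gen 6: "000"  (len 3)
gen 7: "00"  (len 2)
gen 8: "0"  (len 1)
gen 9: (halted — word empty)

(empty)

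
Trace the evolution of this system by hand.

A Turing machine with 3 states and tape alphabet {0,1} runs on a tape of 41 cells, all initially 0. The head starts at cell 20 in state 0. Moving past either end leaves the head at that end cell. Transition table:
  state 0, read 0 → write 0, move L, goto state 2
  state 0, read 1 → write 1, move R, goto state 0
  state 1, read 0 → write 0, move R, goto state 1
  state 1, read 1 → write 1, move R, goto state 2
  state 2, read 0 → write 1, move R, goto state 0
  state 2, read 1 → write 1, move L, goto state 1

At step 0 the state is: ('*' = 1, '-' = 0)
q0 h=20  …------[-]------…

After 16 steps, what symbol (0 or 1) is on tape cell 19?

0) q0 h=20  …------[-]------…
1) q2 h=19  …------[-]------…
2) q0 h=20  …-----*[-]------…
3) q2 h=19  …------[*]------…
4) q1 h=18  …------[-]*-----…
5) q1 h=19  …------[*]------…
6) q2 h=20  …-----*[-]------…
7) q0 h=21  …----**[-]------…
8) q2 h=20  …-----*[*]------…
9) q1 h=19  …------[*]*-----…
10) q2 h=20  …-----*[*]------…
11) q1 h=19  …------[*]*-----…
12) q2 h=20  …-----*[*]------…
13) q1 h=19  …------[*]*-----…
14) q2 h=20  …-----*[*]------…
15) q1 h=19  …------[*]*-----…
16) q2 h=20  …-----*[*]------…

1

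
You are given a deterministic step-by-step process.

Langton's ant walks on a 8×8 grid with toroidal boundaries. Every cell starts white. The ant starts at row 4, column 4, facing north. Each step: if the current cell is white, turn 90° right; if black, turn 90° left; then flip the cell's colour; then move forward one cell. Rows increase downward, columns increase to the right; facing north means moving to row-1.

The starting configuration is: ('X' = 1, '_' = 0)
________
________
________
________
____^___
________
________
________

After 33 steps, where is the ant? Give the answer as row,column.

[0] ________
________
________
________
____^___
________
________
________
[1] ________
________
________
________
____X>__
________
________
________
[2] ________
________
________
________
____XX__
_____v__
________
________
[3] ________
________
________
________
____XX__
____<X__
________
________
[4] ________
________
________
________
____^X__
____XX__
________
________
[5] ________
________
________
________
___<_X__
____XX__
________
________
[6] ________
________
________
___^____
___X_X__
____XX__
________
________
[7] ________
________
________
___X>___
___X_X__
____XX__
________
________
[8] ________
________
________
___XX___
___XvX__
____XX__
________
________
[9] ________
________
________
___XX___
___<XX__
____XX__
________
________
[10] ________
________
________
___XX___
____XX__
___vXX__
________
________
[11] ________
________
________
___XX___
____XX__
__<XXX__
________
________
[12] ________
________
________
___XX___
__^_XX__
__XXXX__
________
________
[13] ________
________
________
___XX___
__X>XX__
__XXXX__
________
________
[14] ________
________
________
___XX___
__XXXX__
__XvXX__
________
________
[15] ________
________
________
___XX___
__XXXX__
__X_>X__
________
________
[16] ________
________
________
___XX___
__XX^X__
__X__X__
________
________
[17] ________
________
________
___XX___
__X<_X__
__X__X__
________
________
[18] ________
________
________
___XX___
__X__X__
__Xv_X__
________
________
[19] ________
________
________
___XX___
__X__X__
__<X_X__
________
________
[20] ________
________
________
___XX___
__X__X__
___X_X__
__v_____
________
[21] ________
________
________
___XX___
__X__X__
___X_X__
_<X_____
________
[22] ________
________
________
___XX___
__X__X__
_^_X_X__
_XX_____
________
[23] ________
________
________
___XX___
__X__X__
_X>X_X__
_XX_____
________
[24] ________
________
________
___XX___
__X__X__
_XXX_X__
_Xv_____
________
[25] ________
________
________
___XX___
__X__X__
_XXX_X__
_X_>____
________
[26] ________
________
________
___XX___
__X__X__
_XXX_X__
_X_X____
___v____
[27] ________
________
________
___XX___
__X__X__
_XXX_X__
_X_X____
__<X____
[28] ________
________
________
___XX___
__X__X__
_XXX_X__
_X^X____
__XX____
[29] ________
________
________
___XX___
__X__X__
_XXX_X__
_XX>____
__XX____
[30] ________
________
________
___XX___
__X__X__
_XX^_X__
_XX_____
__XX____
[31] ________
________
________
___XX___
__X__X__
_X<__X__
_XX_____
__XX____
[32] ________
________
________
___XX___
__X__X__
_X___X__
_Xv_____
__XX____
[33] ________
________
________
___XX___
__X__X__
_X___X__
_X_>____
__XX____

6,3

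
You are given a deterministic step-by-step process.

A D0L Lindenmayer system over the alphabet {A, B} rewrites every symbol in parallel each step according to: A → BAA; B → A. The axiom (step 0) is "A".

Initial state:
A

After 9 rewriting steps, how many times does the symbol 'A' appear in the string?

2378

[0] A
[1] BAA
[2] ABAABAA
[3] BAAABAABAAABAABAA
[4] ABAABAABAAABAABAAABAABAABAAABAABAAABAABAA
[5] BAAABAABAAABAABAAABAABAABAAABAABAAABAABAABAAABAABAAABAABAAABAABAABAAABAABAAABAABAABAAABAABAAABAABAA
[6] ABAABAABAAABAABAAABAABAABAAABAABAAABAABAABAAABAABAAABAABAA…BAAABAABAAABAABAAABAABAABAAABAABAAABAABAABAAABAABAAABAABAA  (len 239)
[7] BAAABAABAAABAABAAABAABAABAAABAABAAABAABAABAAABAABAAABAABAA…BAAABAABAAABAABAAABAABAABAAABAABAAABAABAABAAABAABAAABAABAA  (len 577)
[8] ABAABAABAAABAABAAABAABAABAAABAABAAABAABAABAAABAABAAABAABAA…BAAABAABAAABAABAAABAABAABAAABAABAAABAABAABAAABAABAAABAABAA  (len 1393)
[9] BAAABAABAAABAABAAABAABAABAAABAABAAABAABAABAAABAABAAABAABAA…BAAABAABAAABAABAAABAABAABAAABAABAAABAABAABAAABAABAAABAABAA  (len 3363)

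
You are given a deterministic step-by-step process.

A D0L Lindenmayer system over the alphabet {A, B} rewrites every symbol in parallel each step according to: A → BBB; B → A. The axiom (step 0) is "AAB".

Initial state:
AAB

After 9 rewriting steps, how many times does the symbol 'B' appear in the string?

486

0) AAB
1) BBBBBBA
2) AAAAAABBB
3) BBBBBBBBBBBBBBBBBBAAA
4) AAAAAAAAAAAAAAAAAABBBBBBBBB
5) BBBBBBBBBBBBBBBBBBBBBBBBBBBBBBBBBBBBBBBBBBBBBBBBBBBBBBAAAAAAAAA
6) AAAAAAAAAAAAAAAAAAAAAAAAAAAAAAAAAAAAAAAAAAAAAAAAAAAAAABBBBBBBBBBBBBBBBBBBBBBBBBBB
7) BBBBBBBBBBBBBBBBBBBBBBBBBBBBBBBBBBBBBBBBBBBBBBBBBBBBBBBBBB…BBBBBBBBBBBBBBBBBBBBBBBBBBBBBBBAAAAAAAAAAAAAAAAAAAAAAAAAAA  (len 189)
8) AAAAAAAAAAAAAAAAAAAAAAAAAAAAAAAAAAAAAAAAAAAAAAAAAAAAAAAAAA…BBBBBBBBBBBBBBBBBBBBBBBBBBBBBBBBBBBBBBBBBBBBBBBBBBBBBBBBBB  (len 243)
9) BBBBBBBBBBBBBBBBBBBBBBBBBBBBBBBBBBBBBBBBBBBBBBBBBBBBBBBBBB…AAAAAAAAAAAAAAAAAAAAAAAAAAAAAAAAAAAAAAAAAAAAAAAAAAAAAAAAAA  (len 567)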